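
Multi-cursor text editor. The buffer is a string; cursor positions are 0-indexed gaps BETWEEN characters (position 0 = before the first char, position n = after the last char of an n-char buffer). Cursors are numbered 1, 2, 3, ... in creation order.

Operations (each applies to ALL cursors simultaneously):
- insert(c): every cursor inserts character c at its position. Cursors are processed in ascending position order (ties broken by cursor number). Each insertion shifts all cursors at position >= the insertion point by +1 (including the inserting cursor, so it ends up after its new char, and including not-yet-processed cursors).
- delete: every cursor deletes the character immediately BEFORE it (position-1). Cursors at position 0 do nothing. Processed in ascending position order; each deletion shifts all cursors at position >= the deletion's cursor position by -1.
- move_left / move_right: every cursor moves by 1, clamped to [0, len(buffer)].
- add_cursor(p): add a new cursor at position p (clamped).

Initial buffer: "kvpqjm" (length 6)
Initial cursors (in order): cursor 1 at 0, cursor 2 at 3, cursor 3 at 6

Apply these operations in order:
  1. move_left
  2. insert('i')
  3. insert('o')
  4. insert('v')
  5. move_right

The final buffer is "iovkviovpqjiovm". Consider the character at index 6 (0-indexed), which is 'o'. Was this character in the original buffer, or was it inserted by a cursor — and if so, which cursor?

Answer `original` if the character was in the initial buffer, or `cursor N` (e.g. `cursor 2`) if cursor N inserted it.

Answer: cursor 2

Derivation:
After op 1 (move_left): buffer="kvpqjm" (len 6), cursors c1@0 c2@2 c3@5, authorship ......
After op 2 (insert('i')): buffer="ikvipqjim" (len 9), cursors c1@1 c2@4 c3@8, authorship 1..2...3.
After op 3 (insert('o')): buffer="iokviopqjiom" (len 12), cursors c1@2 c2@6 c3@11, authorship 11..22...33.
After op 4 (insert('v')): buffer="iovkviovpqjiovm" (len 15), cursors c1@3 c2@8 c3@14, authorship 111..222...333.
After op 5 (move_right): buffer="iovkviovpqjiovm" (len 15), cursors c1@4 c2@9 c3@15, authorship 111..222...333.
Authorship (.=original, N=cursor N): 1 1 1 . . 2 2 2 . . . 3 3 3 .
Index 6: author = 2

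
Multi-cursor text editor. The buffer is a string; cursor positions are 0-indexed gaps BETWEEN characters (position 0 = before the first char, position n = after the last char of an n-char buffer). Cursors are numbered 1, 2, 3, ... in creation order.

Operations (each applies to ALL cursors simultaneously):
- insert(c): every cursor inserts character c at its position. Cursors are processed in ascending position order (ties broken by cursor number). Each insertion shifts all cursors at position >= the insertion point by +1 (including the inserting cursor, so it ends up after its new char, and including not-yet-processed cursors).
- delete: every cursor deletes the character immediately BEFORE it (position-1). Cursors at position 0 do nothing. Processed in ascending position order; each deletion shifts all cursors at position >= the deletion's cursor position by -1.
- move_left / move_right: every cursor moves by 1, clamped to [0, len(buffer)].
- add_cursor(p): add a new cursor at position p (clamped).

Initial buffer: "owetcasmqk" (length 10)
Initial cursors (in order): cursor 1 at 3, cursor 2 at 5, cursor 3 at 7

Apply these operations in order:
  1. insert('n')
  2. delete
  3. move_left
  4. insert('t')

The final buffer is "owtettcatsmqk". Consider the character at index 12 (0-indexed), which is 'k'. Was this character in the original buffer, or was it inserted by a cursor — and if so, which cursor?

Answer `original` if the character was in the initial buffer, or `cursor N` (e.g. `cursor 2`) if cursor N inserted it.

Answer: original

Derivation:
After op 1 (insert('n')): buffer="owentcnasnmqk" (len 13), cursors c1@4 c2@7 c3@10, authorship ...1..2..3...
After op 2 (delete): buffer="owetcasmqk" (len 10), cursors c1@3 c2@5 c3@7, authorship ..........
After op 3 (move_left): buffer="owetcasmqk" (len 10), cursors c1@2 c2@4 c3@6, authorship ..........
After op 4 (insert('t')): buffer="owtettcatsmqk" (len 13), cursors c1@3 c2@6 c3@9, authorship ..1..2..3....
Authorship (.=original, N=cursor N): . . 1 . . 2 . . 3 . . . .
Index 12: author = original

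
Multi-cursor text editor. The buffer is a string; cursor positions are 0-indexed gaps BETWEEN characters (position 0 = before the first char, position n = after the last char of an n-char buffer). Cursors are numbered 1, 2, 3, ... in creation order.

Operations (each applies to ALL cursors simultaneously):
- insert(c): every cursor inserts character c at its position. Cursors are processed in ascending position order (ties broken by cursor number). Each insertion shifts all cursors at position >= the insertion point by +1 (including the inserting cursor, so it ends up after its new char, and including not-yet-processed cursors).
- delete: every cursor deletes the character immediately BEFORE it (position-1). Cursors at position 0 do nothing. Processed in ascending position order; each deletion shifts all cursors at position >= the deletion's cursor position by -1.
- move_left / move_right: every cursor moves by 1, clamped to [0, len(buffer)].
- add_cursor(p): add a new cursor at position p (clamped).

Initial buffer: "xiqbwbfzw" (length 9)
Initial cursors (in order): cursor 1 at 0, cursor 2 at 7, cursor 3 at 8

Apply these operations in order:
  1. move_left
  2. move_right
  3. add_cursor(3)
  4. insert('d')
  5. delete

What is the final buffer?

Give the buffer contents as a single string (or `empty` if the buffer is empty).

Answer: xiqbwbfzw

Derivation:
After op 1 (move_left): buffer="xiqbwbfzw" (len 9), cursors c1@0 c2@6 c3@7, authorship .........
After op 2 (move_right): buffer="xiqbwbfzw" (len 9), cursors c1@1 c2@7 c3@8, authorship .........
After op 3 (add_cursor(3)): buffer="xiqbwbfzw" (len 9), cursors c1@1 c4@3 c2@7 c3@8, authorship .........
After op 4 (insert('d')): buffer="xdiqdbwbfdzdw" (len 13), cursors c1@2 c4@5 c2@10 c3@12, authorship .1..4....2.3.
After op 5 (delete): buffer="xiqbwbfzw" (len 9), cursors c1@1 c4@3 c2@7 c3@8, authorship .........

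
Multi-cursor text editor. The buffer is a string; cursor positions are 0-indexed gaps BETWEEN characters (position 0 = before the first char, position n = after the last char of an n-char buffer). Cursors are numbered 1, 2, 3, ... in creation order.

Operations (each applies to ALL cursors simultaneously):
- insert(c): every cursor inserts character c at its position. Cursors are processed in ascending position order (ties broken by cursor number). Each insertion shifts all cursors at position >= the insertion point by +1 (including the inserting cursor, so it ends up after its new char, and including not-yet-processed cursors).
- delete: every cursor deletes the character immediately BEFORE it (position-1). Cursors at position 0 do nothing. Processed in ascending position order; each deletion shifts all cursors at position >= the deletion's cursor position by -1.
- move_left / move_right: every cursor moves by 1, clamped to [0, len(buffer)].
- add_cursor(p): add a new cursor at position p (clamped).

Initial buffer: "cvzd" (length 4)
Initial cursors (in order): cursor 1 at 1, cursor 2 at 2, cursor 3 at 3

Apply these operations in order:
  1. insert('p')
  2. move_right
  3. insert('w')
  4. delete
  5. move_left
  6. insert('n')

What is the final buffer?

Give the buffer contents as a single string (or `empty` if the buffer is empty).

Answer: cpnvpnzpnd

Derivation:
After op 1 (insert('p')): buffer="cpvpzpd" (len 7), cursors c1@2 c2@4 c3@6, authorship .1.2.3.
After op 2 (move_right): buffer="cpvpzpd" (len 7), cursors c1@3 c2@5 c3@7, authorship .1.2.3.
After op 3 (insert('w')): buffer="cpvwpzwpdw" (len 10), cursors c1@4 c2@7 c3@10, authorship .1.12.23.3
After op 4 (delete): buffer="cpvpzpd" (len 7), cursors c1@3 c2@5 c3@7, authorship .1.2.3.
After op 5 (move_left): buffer="cpvpzpd" (len 7), cursors c1@2 c2@4 c3@6, authorship .1.2.3.
After op 6 (insert('n')): buffer="cpnvpnzpnd" (len 10), cursors c1@3 c2@6 c3@9, authorship .11.22.33.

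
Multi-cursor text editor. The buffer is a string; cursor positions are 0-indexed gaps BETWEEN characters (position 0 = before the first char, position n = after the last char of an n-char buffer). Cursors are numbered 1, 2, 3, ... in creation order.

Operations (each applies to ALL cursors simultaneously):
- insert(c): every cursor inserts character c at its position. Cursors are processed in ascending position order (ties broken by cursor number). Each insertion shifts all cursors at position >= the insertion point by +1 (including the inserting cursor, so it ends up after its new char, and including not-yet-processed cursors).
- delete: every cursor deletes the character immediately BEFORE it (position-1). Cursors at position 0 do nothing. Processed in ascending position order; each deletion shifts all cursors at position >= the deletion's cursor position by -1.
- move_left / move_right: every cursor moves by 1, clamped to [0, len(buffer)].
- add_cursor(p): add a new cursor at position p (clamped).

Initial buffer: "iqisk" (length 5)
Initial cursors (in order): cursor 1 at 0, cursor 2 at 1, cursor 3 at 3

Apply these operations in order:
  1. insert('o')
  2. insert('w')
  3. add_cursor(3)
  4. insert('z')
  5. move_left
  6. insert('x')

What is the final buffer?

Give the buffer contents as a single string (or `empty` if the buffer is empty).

Answer: owxzixzowxzqiowxzsk

Derivation:
After op 1 (insert('o')): buffer="oioqiosk" (len 8), cursors c1@1 c2@3 c3@6, authorship 1.2..3..
After op 2 (insert('w')): buffer="owiowqiowsk" (len 11), cursors c1@2 c2@5 c3@9, authorship 11.22..33..
After op 3 (add_cursor(3)): buffer="owiowqiowsk" (len 11), cursors c1@2 c4@3 c2@5 c3@9, authorship 11.22..33..
After op 4 (insert('z')): buffer="owzizowzqiowzsk" (len 15), cursors c1@3 c4@5 c2@8 c3@13, authorship 111.4222..333..
After op 5 (move_left): buffer="owzizowzqiowzsk" (len 15), cursors c1@2 c4@4 c2@7 c3@12, authorship 111.4222..333..
After op 6 (insert('x')): buffer="owxzixzowxzqiowxzsk" (len 19), cursors c1@3 c4@6 c2@10 c3@16, authorship 1111.442222..3333..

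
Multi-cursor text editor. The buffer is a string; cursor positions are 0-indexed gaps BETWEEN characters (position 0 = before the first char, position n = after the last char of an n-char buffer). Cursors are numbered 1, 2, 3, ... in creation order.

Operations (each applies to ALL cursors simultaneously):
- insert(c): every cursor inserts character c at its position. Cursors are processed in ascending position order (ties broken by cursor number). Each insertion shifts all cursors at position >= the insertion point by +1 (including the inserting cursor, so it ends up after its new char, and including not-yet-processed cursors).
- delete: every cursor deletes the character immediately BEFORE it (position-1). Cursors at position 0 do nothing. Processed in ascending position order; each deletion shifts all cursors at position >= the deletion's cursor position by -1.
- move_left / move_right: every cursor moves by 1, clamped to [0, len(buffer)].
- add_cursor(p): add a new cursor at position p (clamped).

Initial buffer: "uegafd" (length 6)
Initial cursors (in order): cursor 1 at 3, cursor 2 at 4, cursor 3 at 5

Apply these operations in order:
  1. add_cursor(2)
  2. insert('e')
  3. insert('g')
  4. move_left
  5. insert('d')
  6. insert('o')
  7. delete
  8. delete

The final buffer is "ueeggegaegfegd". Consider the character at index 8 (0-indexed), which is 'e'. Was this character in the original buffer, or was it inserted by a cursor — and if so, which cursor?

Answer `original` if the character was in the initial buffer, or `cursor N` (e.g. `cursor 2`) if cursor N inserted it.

After op 1 (add_cursor(2)): buffer="uegafd" (len 6), cursors c4@2 c1@3 c2@4 c3@5, authorship ......
After op 2 (insert('e')): buffer="ueegeaefed" (len 10), cursors c4@3 c1@5 c2@7 c3@9, authorship ..4.1.2.3.
After op 3 (insert('g')): buffer="ueeggegaegfegd" (len 14), cursors c4@4 c1@7 c2@10 c3@13, authorship ..44.11.22.33.
After op 4 (move_left): buffer="ueeggegaegfegd" (len 14), cursors c4@3 c1@6 c2@9 c3@12, authorship ..44.11.22.33.
After op 5 (insert('d')): buffer="ueedggedgaedgfedgd" (len 18), cursors c4@4 c1@8 c2@12 c3@16, authorship ..444.111.222.333.
After op 6 (insert('o')): buffer="ueedoggedogaedogfedogd" (len 22), cursors c4@5 c1@10 c2@15 c3@20, authorship ..4444.1111.2222.3333.
After op 7 (delete): buffer="ueedggedgaedgfedgd" (len 18), cursors c4@4 c1@8 c2@12 c3@16, authorship ..444.111.222.333.
After op 8 (delete): buffer="ueeggegaegfegd" (len 14), cursors c4@3 c1@6 c2@9 c3@12, authorship ..44.11.22.33.
Authorship (.=original, N=cursor N): . . 4 4 . 1 1 . 2 2 . 3 3 .
Index 8: author = 2

Answer: cursor 2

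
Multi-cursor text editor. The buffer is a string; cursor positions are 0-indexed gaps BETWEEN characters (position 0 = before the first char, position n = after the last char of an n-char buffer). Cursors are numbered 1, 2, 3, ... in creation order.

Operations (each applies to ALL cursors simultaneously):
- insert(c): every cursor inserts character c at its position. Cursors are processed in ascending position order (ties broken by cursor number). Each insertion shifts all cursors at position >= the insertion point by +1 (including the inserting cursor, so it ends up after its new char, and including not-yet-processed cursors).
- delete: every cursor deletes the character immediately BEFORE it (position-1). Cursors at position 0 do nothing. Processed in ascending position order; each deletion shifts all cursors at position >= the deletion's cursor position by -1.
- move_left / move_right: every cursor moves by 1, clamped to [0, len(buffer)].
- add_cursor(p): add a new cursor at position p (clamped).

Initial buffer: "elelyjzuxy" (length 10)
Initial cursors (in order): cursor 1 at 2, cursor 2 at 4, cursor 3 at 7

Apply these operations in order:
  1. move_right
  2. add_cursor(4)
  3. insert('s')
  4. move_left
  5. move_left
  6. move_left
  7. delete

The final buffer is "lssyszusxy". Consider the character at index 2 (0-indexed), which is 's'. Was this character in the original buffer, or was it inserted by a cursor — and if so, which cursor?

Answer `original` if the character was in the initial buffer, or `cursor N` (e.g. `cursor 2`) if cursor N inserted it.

Answer: cursor 4

Derivation:
After op 1 (move_right): buffer="elelyjzuxy" (len 10), cursors c1@3 c2@5 c3@8, authorship ..........
After op 2 (add_cursor(4)): buffer="elelyjzuxy" (len 10), cursors c1@3 c4@4 c2@5 c3@8, authorship ..........
After op 3 (insert('s')): buffer="eleslsysjzusxy" (len 14), cursors c1@4 c4@6 c2@8 c3@12, authorship ...1.4.2...3..
After op 4 (move_left): buffer="eleslsysjzusxy" (len 14), cursors c1@3 c4@5 c2@7 c3@11, authorship ...1.4.2...3..
After op 5 (move_left): buffer="eleslsysjzusxy" (len 14), cursors c1@2 c4@4 c2@6 c3@10, authorship ...1.4.2...3..
After op 6 (move_left): buffer="eleslsysjzusxy" (len 14), cursors c1@1 c4@3 c2@5 c3@9, authorship ...1.4.2...3..
After op 7 (delete): buffer="lssyszusxy" (len 10), cursors c1@0 c4@1 c2@2 c3@5, authorship .14.2..3..
Authorship (.=original, N=cursor N): . 1 4 . 2 . . 3 . .
Index 2: author = 4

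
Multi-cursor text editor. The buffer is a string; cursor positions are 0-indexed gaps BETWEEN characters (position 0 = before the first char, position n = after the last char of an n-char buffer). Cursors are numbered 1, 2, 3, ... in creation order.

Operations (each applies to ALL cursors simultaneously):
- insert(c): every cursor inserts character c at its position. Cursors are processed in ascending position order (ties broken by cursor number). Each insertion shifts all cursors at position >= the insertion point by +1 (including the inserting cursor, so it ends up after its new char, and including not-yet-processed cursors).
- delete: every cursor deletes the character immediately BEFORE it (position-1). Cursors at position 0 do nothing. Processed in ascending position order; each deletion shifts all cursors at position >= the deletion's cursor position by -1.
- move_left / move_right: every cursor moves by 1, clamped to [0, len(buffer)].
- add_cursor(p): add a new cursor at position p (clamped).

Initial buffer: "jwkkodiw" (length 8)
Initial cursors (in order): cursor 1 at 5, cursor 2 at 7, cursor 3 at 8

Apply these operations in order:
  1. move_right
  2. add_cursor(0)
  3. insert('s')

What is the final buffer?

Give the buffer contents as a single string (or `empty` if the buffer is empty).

After op 1 (move_right): buffer="jwkkodiw" (len 8), cursors c1@6 c2@8 c3@8, authorship ........
After op 2 (add_cursor(0)): buffer="jwkkodiw" (len 8), cursors c4@0 c1@6 c2@8 c3@8, authorship ........
After op 3 (insert('s')): buffer="sjwkkodsiwss" (len 12), cursors c4@1 c1@8 c2@12 c3@12, authorship 4......1..23

Answer: sjwkkodsiwss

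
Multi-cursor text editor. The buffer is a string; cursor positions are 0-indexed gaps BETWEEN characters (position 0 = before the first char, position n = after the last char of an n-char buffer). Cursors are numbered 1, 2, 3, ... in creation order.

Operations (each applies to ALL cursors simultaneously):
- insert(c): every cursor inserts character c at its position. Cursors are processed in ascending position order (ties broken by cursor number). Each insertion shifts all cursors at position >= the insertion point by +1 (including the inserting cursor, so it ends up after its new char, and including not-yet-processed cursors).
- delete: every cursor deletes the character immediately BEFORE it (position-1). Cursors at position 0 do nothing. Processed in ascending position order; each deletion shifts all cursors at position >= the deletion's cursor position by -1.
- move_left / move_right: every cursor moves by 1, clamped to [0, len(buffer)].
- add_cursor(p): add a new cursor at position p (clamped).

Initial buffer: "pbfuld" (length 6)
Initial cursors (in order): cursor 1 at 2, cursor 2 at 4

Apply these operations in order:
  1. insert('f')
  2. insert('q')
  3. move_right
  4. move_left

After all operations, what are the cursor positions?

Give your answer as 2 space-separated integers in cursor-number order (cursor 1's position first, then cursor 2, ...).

Answer: 4 8

Derivation:
After op 1 (insert('f')): buffer="pbffufld" (len 8), cursors c1@3 c2@6, authorship ..1..2..
After op 2 (insert('q')): buffer="pbfqfufqld" (len 10), cursors c1@4 c2@8, authorship ..11..22..
After op 3 (move_right): buffer="pbfqfufqld" (len 10), cursors c1@5 c2@9, authorship ..11..22..
After op 4 (move_left): buffer="pbfqfufqld" (len 10), cursors c1@4 c2@8, authorship ..11..22..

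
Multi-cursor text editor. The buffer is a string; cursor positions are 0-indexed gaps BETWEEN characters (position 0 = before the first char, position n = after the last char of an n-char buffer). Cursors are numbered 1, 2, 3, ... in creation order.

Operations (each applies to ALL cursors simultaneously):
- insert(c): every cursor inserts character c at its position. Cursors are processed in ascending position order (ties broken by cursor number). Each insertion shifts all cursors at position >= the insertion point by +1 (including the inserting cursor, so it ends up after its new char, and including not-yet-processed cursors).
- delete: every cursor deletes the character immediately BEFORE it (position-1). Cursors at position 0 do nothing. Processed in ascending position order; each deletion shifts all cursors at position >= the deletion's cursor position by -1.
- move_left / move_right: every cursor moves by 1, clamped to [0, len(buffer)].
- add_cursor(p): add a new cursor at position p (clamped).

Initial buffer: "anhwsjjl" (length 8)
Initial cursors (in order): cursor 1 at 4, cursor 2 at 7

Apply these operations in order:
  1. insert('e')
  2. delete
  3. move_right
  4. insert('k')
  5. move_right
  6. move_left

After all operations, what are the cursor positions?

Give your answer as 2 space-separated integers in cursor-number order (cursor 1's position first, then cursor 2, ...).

Answer: 6 9

Derivation:
After op 1 (insert('e')): buffer="anhwesjjel" (len 10), cursors c1@5 c2@9, authorship ....1...2.
After op 2 (delete): buffer="anhwsjjl" (len 8), cursors c1@4 c2@7, authorship ........
After op 3 (move_right): buffer="anhwsjjl" (len 8), cursors c1@5 c2@8, authorship ........
After op 4 (insert('k')): buffer="anhwskjjlk" (len 10), cursors c1@6 c2@10, authorship .....1...2
After op 5 (move_right): buffer="anhwskjjlk" (len 10), cursors c1@7 c2@10, authorship .....1...2
After op 6 (move_left): buffer="anhwskjjlk" (len 10), cursors c1@6 c2@9, authorship .....1...2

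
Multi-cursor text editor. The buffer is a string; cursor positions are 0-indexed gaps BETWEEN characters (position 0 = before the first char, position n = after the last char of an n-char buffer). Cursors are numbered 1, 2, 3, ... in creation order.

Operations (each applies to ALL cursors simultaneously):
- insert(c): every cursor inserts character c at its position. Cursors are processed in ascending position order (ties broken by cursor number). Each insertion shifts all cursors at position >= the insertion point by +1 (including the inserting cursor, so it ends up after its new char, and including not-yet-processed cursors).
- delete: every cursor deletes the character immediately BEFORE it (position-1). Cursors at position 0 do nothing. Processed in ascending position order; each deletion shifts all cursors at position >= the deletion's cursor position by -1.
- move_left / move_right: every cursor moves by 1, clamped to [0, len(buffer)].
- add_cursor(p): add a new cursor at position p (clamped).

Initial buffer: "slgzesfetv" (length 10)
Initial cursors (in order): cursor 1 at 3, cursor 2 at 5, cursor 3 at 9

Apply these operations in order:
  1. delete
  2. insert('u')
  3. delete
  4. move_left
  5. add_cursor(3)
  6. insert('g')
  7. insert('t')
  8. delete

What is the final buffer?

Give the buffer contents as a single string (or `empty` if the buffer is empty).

After op 1 (delete): buffer="slzsfev" (len 7), cursors c1@2 c2@3 c3@6, authorship .......
After op 2 (insert('u')): buffer="sluzusfeuv" (len 10), cursors c1@3 c2@5 c3@9, authorship ..1.2...3.
After op 3 (delete): buffer="slzsfev" (len 7), cursors c1@2 c2@3 c3@6, authorship .......
After op 4 (move_left): buffer="slzsfev" (len 7), cursors c1@1 c2@2 c3@5, authorship .......
After op 5 (add_cursor(3)): buffer="slzsfev" (len 7), cursors c1@1 c2@2 c4@3 c3@5, authorship .......
After op 6 (insert('g')): buffer="sglgzgsfgev" (len 11), cursors c1@2 c2@4 c4@6 c3@9, authorship .1.2.4..3..
After op 7 (insert('t')): buffer="sgtlgtzgtsfgtev" (len 15), cursors c1@3 c2@6 c4@9 c3@13, authorship .11.22.44..33..
After op 8 (delete): buffer="sglgzgsfgev" (len 11), cursors c1@2 c2@4 c4@6 c3@9, authorship .1.2.4..3..

Answer: sglgzgsfgev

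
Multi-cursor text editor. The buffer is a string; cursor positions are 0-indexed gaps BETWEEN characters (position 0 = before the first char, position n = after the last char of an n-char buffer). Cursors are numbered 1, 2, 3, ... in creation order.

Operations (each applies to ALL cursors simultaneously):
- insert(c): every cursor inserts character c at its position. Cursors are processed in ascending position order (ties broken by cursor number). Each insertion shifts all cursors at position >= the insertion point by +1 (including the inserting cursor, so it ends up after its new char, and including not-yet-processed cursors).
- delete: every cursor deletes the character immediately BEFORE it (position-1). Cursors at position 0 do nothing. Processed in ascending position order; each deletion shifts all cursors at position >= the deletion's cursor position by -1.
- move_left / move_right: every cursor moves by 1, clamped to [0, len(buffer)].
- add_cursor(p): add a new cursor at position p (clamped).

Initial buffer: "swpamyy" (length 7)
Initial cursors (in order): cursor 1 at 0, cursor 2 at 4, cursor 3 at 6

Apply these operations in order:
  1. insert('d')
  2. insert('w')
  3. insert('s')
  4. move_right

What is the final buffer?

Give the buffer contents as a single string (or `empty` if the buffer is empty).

After op 1 (insert('d')): buffer="dswpadmydy" (len 10), cursors c1@1 c2@6 c3@9, authorship 1....2..3.
After op 2 (insert('w')): buffer="dwswpadwmydwy" (len 13), cursors c1@2 c2@8 c3@12, authorship 11....22..33.
After op 3 (insert('s')): buffer="dwsswpadwsmydwsy" (len 16), cursors c1@3 c2@10 c3@15, authorship 111....222..333.
After op 4 (move_right): buffer="dwsswpadwsmydwsy" (len 16), cursors c1@4 c2@11 c3@16, authorship 111....222..333.

Answer: dwsswpadwsmydwsy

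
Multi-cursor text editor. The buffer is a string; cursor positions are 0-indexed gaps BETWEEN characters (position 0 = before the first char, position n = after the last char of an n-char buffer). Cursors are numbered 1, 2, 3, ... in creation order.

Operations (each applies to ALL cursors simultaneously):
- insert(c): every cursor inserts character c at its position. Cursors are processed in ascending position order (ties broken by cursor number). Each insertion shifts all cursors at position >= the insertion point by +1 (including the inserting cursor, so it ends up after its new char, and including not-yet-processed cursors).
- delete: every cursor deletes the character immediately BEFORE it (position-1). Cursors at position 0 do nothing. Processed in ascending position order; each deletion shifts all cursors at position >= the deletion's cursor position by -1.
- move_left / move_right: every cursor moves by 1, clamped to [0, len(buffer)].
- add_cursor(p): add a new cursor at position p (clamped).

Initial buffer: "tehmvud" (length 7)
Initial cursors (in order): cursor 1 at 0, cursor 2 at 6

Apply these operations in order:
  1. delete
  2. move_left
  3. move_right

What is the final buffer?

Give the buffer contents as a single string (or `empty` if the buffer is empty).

Answer: tehmvd

Derivation:
After op 1 (delete): buffer="tehmvd" (len 6), cursors c1@0 c2@5, authorship ......
After op 2 (move_left): buffer="tehmvd" (len 6), cursors c1@0 c2@4, authorship ......
After op 3 (move_right): buffer="tehmvd" (len 6), cursors c1@1 c2@5, authorship ......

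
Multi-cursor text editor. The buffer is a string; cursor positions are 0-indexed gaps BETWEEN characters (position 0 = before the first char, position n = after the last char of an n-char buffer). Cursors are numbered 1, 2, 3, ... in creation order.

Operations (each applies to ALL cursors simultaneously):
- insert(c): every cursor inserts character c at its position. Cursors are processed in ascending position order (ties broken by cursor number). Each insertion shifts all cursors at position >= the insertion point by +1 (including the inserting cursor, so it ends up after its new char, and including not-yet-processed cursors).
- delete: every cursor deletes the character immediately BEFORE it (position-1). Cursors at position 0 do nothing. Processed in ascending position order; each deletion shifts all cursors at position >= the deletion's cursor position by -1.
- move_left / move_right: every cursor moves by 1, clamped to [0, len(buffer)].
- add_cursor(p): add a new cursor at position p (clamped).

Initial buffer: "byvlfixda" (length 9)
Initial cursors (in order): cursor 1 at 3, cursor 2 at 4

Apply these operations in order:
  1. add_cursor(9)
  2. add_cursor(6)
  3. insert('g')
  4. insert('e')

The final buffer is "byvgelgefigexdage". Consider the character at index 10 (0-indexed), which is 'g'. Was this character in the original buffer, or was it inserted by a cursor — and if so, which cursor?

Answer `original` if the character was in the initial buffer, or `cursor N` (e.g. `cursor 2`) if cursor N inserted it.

After op 1 (add_cursor(9)): buffer="byvlfixda" (len 9), cursors c1@3 c2@4 c3@9, authorship .........
After op 2 (add_cursor(6)): buffer="byvlfixda" (len 9), cursors c1@3 c2@4 c4@6 c3@9, authorship .........
After op 3 (insert('g')): buffer="byvglgfigxdag" (len 13), cursors c1@4 c2@6 c4@9 c3@13, authorship ...1.2..4...3
After op 4 (insert('e')): buffer="byvgelgefigexdage" (len 17), cursors c1@5 c2@8 c4@12 c3@17, authorship ...11.22..44...33
Authorship (.=original, N=cursor N): . . . 1 1 . 2 2 . . 4 4 . . . 3 3
Index 10: author = 4

Answer: cursor 4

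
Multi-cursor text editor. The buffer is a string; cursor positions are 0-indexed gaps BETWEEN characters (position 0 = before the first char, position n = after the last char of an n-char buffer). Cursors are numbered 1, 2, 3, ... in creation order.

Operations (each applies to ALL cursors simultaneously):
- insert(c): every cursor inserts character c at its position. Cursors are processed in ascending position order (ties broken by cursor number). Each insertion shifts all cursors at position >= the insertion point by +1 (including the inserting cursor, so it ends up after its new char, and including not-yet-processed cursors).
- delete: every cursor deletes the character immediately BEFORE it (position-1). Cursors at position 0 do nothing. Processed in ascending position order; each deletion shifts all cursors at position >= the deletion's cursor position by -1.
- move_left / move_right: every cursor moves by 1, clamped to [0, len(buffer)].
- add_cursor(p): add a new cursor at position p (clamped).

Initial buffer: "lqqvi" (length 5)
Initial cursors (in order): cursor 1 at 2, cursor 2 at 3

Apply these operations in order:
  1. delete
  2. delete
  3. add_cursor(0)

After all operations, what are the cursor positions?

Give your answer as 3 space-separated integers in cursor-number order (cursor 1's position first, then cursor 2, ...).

Answer: 0 0 0

Derivation:
After op 1 (delete): buffer="lvi" (len 3), cursors c1@1 c2@1, authorship ...
After op 2 (delete): buffer="vi" (len 2), cursors c1@0 c2@0, authorship ..
After op 3 (add_cursor(0)): buffer="vi" (len 2), cursors c1@0 c2@0 c3@0, authorship ..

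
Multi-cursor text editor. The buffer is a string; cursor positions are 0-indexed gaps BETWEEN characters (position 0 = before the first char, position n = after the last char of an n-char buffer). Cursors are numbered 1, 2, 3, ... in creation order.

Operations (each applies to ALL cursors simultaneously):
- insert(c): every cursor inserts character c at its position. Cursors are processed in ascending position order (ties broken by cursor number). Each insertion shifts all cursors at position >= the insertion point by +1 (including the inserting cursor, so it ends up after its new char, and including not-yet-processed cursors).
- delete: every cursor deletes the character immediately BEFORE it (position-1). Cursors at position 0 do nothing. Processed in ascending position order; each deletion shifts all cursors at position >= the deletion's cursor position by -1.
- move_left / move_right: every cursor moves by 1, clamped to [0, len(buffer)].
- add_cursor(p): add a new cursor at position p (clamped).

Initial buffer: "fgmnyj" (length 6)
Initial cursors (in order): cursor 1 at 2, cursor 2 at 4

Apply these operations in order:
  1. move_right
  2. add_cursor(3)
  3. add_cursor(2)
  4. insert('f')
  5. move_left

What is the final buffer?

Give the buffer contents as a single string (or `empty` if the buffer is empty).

After op 1 (move_right): buffer="fgmnyj" (len 6), cursors c1@3 c2@5, authorship ......
After op 2 (add_cursor(3)): buffer="fgmnyj" (len 6), cursors c1@3 c3@3 c2@5, authorship ......
After op 3 (add_cursor(2)): buffer="fgmnyj" (len 6), cursors c4@2 c1@3 c3@3 c2@5, authorship ......
After op 4 (insert('f')): buffer="fgfmffnyfj" (len 10), cursors c4@3 c1@6 c3@6 c2@9, authorship ..4.13..2.
After op 5 (move_left): buffer="fgfmffnyfj" (len 10), cursors c4@2 c1@5 c3@5 c2@8, authorship ..4.13..2.

Answer: fgfmffnyfj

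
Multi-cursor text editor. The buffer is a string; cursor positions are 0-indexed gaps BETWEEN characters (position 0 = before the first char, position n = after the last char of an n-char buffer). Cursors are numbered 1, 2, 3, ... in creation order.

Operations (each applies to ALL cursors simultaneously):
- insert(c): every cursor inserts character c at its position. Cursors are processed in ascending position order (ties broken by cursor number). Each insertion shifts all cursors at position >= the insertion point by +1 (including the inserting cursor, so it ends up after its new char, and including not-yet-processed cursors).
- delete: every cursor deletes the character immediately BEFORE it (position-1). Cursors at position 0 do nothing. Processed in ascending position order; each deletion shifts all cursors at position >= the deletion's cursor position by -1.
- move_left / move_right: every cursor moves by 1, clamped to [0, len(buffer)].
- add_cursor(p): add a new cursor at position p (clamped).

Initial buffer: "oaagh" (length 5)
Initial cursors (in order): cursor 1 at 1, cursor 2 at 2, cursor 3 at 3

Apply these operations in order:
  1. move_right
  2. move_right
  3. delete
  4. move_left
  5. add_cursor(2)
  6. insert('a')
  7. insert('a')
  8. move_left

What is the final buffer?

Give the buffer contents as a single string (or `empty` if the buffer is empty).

Answer: oaaaaaaaaa

Derivation:
After op 1 (move_right): buffer="oaagh" (len 5), cursors c1@2 c2@3 c3@4, authorship .....
After op 2 (move_right): buffer="oaagh" (len 5), cursors c1@3 c2@4 c3@5, authorship .....
After op 3 (delete): buffer="oa" (len 2), cursors c1@2 c2@2 c3@2, authorship ..
After op 4 (move_left): buffer="oa" (len 2), cursors c1@1 c2@1 c3@1, authorship ..
After op 5 (add_cursor(2)): buffer="oa" (len 2), cursors c1@1 c2@1 c3@1 c4@2, authorship ..
After op 6 (insert('a')): buffer="oaaaaa" (len 6), cursors c1@4 c2@4 c3@4 c4@6, authorship .123.4
After op 7 (insert('a')): buffer="oaaaaaaaaa" (len 10), cursors c1@7 c2@7 c3@7 c4@10, authorship .123123.44
After op 8 (move_left): buffer="oaaaaaaaaa" (len 10), cursors c1@6 c2@6 c3@6 c4@9, authorship .123123.44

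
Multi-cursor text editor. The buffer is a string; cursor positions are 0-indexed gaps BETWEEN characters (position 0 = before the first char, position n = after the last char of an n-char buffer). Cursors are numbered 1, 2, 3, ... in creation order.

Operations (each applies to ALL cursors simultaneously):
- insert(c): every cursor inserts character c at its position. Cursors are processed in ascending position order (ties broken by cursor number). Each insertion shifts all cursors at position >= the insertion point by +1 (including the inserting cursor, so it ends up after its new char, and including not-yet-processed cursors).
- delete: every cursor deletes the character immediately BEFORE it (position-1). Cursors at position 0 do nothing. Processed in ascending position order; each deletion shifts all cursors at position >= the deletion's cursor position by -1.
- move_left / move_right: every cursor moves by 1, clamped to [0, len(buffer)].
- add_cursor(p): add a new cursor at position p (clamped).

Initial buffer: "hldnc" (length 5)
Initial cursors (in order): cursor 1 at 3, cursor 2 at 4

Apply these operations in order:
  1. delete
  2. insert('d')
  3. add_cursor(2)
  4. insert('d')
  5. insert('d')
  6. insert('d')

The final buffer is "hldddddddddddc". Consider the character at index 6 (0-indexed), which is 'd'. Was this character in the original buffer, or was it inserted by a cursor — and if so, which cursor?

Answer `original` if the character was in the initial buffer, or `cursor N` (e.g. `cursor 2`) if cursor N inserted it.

After op 1 (delete): buffer="hlc" (len 3), cursors c1@2 c2@2, authorship ...
After op 2 (insert('d')): buffer="hlddc" (len 5), cursors c1@4 c2@4, authorship ..12.
After op 3 (add_cursor(2)): buffer="hlddc" (len 5), cursors c3@2 c1@4 c2@4, authorship ..12.
After op 4 (insert('d')): buffer="hldddddc" (len 8), cursors c3@3 c1@7 c2@7, authorship ..31212.
After op 5 (insert('d')): buffer="hlddddddddc" (len 11), cursors c3@4 c1@10 c2@10, authorship ..33121212.
After op 6 (insert('d')): buffer="hldddddddddddc" (len 14), cursors c3@5 c1@13 c2@13, authorship ..33312121212.
Authorship (.=original, N=cursor N): . . 3 3 3 1 2 1 2 1 2 1 2 .
Index 6: author = 2

Answer: cursor 2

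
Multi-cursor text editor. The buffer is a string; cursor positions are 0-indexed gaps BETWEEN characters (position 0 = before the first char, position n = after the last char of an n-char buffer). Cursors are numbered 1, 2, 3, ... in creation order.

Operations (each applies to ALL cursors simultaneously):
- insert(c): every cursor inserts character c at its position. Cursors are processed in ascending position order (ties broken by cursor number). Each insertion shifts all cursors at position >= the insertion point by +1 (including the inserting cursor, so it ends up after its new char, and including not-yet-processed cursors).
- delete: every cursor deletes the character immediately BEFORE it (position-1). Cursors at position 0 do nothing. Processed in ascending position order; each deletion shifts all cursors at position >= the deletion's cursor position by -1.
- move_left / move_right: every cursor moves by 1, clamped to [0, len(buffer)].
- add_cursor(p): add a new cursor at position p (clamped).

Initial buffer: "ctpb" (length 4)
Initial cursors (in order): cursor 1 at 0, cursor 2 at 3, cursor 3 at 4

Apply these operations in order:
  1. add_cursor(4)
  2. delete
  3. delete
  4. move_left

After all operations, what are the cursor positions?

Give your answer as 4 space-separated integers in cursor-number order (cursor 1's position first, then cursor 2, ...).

Answer: 0 0 0 0

Derivation:
After op 1 (add_cursor(4)): buffer="ctpb" (len 4), cursors c1@0 c2@3 c3@4 c4@4, authorship ....
After op 2 (delete): buffer="c" (len 1), cursors c1@0 c2@1 c3@1 c4@1, authorship .
After op 3 (delete): buffer="" (len 0), cursors c1@0 c2@0 c3@0 c4@0, authorship 
After op 4 (move_left): buffer="" (len 0), cursors c1@0 c2@0 c3@0 c4@0, authorship 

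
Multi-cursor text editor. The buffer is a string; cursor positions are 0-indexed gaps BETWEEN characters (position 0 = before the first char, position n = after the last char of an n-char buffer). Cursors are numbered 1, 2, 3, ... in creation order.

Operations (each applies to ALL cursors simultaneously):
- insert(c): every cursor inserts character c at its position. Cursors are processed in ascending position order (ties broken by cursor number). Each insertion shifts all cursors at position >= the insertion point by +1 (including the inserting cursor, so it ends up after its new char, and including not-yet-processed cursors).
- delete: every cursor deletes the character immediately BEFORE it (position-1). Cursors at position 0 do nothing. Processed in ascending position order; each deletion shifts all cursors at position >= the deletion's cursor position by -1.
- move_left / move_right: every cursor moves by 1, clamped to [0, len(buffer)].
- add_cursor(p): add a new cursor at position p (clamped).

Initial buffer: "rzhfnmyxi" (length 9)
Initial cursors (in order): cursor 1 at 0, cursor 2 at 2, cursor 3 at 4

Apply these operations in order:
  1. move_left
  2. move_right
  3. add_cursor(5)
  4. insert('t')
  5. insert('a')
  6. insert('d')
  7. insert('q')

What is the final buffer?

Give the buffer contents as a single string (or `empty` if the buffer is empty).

Answer: rtadqztadqhftadqntadqmyxi

Derivation:
After op 1 (move_left): buffer="rzhfnmyxi" (len 9), cursors c1@0 c2@1 c3@3, authorship .........
After op 2 (move_right): buffer="rzhfnmyxi" (len 9), cursors c1@1 c2@2 c3@4, authorship .........
After op 3 (add_cursor(5)): buffer="rzhfnmyxi" (len 9), cursors c1@1 c2@2 c3@4 c4@5, authorship .........
After op 4 (insert('t')): buffer="rtzthftntmyxi" (len 13), cursors c1@2 c2@4 c3@7 c4@9, authorship .1.2..3.4....
After op 5 (insert('a')): buffer="rtaztahftantamyxi" (len 17), cursors c1@3 c2@6 c3@10 c4@13, authorship .11.22..33.44....
After op 6 (insert('d')): buffer="rtadztadhftadntadmyxi" (len 21), cursors c1@4 c2@8 c3@13 c4@17, authorship .111.222..333.444....
After op 7 (insert('q')): buffer="rtadqztadqhftadqntadqmyxi" (len 25), cursors c1@5 c2@10 c3@16 c4@21, authorship .1111.2222..3333.4444....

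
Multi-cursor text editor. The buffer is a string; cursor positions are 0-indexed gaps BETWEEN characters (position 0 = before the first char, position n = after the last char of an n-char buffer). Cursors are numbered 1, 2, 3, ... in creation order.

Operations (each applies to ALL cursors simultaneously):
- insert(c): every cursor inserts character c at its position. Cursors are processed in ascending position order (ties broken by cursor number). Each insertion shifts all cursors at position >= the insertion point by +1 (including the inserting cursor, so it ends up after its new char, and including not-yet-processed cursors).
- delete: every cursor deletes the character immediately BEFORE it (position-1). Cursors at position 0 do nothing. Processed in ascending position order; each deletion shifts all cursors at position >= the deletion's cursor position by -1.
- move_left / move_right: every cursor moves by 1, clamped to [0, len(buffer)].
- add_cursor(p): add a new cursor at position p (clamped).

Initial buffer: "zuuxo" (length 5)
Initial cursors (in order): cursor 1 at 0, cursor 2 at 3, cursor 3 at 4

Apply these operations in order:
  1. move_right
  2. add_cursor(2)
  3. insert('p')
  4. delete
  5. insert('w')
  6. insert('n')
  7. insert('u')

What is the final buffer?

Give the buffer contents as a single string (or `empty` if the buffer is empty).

After op 1 (move_right): buffer="zuuxo" (len 5), cursors c1@1 c2@4 c3@5, authorship .....
After op 2 (add_cursor(2)): buffer="zuuxo" (len 5), cursors c1@1 c4@2 c2@4 c3@5, authorship .....
After op 3 (insert('p')): buffer="zpupuxpop" (len 9), cursors c1@2 c4@4 c2@7 c3@9, authorship .1.4..2.3
After op 4 (delete): buffer="zuuxo" (len 5), cursors c1@1 c4@2 c2@4 c3@5, authorship .....
After op 5 (insert('w')): buffer="zwuwuxwow" (len 9), cursors c1@2 c4@4 c2@7 c3@9, authorship .1.4..2.3
After op 6 (insert('n')): buffer="zwnuwnuxwnown" (len 13), cursors c1@3 c4@6 c2@10 c3@13, authorship .11.44..22.33
After op 7 (insert('u')): buffer="zwnuuwnuuxwnuownu" (len 17), cursors c1@4 c4@8 c2@13 c3@17, authorship .111.444..222.333

Answer: zwnuuwnuuxwnuownu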